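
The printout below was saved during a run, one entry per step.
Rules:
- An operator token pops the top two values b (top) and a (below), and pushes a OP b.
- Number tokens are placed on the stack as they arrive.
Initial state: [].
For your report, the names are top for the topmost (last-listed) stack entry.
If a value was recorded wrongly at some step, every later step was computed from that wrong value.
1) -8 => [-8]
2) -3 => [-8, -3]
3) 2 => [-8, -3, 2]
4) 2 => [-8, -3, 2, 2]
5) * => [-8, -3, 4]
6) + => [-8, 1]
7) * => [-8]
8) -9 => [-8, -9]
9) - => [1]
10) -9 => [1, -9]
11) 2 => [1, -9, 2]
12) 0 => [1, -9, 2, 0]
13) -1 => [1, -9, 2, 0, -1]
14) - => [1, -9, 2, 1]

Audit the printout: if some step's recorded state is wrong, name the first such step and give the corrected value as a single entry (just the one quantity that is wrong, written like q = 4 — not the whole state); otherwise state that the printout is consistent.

Recomputing the run from the initial state:
step 1: [-8]
step 2: [-8, -3]
step 3: [-8, -3, 2]
step 4: [-8, -3, 2, 2]
step 5: [-8, -3, 4]
step 6: [-8, 1]
step 7: [-8]
step 8: [-8, -9]
step 9: [1]
step 10: [1, -9]
step 11: [1, -9, 2]
step 12: [1, -9, 2, 0]
step 13: [1, -9, 2, 0, -1]
step 14: [1, -9, 2, 1]
This matches the printout at every step.

no error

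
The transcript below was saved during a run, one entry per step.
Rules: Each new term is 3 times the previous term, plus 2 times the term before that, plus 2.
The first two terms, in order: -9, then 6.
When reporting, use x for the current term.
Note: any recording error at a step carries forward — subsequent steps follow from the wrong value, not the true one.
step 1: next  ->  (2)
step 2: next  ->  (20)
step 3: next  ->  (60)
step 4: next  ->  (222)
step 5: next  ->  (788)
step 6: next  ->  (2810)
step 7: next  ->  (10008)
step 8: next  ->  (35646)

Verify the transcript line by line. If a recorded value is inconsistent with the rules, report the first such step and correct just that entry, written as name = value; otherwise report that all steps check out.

step 3, x = 66

Step 1: x = 3*(6) + (2)*(-9) + (2) = 2 — matches.
Step 2: x = 3*(2) + (2)*(6) + (2) = 20 — in agreement.
Step 3: x = 3*(20) + (2)*(2) + (2) = 66 — this is not what the transcript shows.
Conclusion: step 3 carries the first error; the entry should be x = 66.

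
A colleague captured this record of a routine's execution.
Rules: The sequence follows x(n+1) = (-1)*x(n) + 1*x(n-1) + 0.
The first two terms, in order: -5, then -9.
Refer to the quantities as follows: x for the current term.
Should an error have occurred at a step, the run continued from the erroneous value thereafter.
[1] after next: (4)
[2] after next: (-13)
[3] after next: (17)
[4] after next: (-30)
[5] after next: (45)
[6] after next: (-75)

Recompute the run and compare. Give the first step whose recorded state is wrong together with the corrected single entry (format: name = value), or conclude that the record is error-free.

Recomputing the run from the initial state:
step 1: x = 4
step 2: x = -13
step 3: x = 17
step 4: x = -30
step 5: x = 47
step 6: x = -77
The first disagreement with the record is at step 5, where the value should be x = 47.

step 5, x = 47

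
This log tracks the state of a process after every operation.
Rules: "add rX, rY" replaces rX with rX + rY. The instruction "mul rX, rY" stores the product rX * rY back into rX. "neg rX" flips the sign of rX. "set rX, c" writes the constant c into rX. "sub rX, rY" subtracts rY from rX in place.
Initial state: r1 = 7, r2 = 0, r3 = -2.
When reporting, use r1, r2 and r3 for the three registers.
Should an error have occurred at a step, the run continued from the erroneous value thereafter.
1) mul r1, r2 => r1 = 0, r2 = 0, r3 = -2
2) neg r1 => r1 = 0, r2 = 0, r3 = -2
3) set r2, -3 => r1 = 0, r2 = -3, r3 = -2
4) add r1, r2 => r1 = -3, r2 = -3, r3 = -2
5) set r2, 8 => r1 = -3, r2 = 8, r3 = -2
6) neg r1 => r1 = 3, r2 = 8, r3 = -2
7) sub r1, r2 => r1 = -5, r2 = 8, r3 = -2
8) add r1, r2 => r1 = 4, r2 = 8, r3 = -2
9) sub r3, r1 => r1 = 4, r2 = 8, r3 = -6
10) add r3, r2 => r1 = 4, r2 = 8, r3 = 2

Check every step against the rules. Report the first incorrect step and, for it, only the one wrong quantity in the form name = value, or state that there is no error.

step 8, r1 = 3

Step 1: r1 = 7 * 0 = 0 — in agreement.
Step 2: r1 = -(0) = 0 — consistent with the log.
Step 3: r2 = -3 — checks out.
Step 4: r1 = 0 + -3 = -3 — exactly as logged.
Step 5: r2 = 8 — no discrepancy.
Step 6: r1 = -(-3) = 3 — checks out.
Step 7: r1 = 3 - 8 = -5 — agrees with the log.
Step 8: r1 = -5 + 8 = 3 — this is not what the log shows.
The audit stops at step 8: the recorded entry is wrong and should be r1 = 3.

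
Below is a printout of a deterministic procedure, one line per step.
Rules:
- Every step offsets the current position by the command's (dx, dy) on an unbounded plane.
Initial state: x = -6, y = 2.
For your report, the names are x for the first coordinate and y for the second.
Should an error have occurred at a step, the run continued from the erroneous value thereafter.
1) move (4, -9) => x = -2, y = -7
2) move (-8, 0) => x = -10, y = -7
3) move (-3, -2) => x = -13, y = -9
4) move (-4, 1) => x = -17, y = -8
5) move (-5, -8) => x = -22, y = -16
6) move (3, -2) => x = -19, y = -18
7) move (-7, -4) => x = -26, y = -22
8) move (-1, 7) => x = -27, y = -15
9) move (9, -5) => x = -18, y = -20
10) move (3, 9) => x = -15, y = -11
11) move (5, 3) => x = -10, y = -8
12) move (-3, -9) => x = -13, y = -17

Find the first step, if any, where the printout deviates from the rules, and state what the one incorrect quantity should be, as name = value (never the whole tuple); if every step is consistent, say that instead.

Recomputing the run from the initial state:
step 1: x = -2, y = -7
step 2: x = -10, y = -7
step 3: x = -13, y = -9
step 4: x = -17, y = -8
step 5: x = -22, y = -16
step 6: x = -19, y = -18
step 7: x = -26, y = -22
step 8: x = -27, y = -15
step 9: x = -18, y = -20
step 10: x = -15, y = -11
step 11: x = -10, y = -8
step 12: x = -13, y = -17
This matches the printout at every step.

no error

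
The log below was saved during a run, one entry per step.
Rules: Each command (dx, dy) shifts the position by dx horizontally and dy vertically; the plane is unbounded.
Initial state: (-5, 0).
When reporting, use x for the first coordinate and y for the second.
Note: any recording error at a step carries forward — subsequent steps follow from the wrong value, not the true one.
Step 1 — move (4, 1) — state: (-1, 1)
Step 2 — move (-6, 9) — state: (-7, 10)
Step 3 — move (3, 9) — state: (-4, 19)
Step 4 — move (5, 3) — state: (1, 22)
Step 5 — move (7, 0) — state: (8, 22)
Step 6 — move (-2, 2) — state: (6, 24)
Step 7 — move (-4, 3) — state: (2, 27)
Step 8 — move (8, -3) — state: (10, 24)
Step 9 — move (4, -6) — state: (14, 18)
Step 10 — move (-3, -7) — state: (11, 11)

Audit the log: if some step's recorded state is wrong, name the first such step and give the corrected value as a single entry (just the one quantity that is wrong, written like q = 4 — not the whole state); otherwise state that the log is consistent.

Recomputing the run from the initial state:
step 1: x = -1, y = 1
step 2: x = -7, y = 10
step 3: x = -4, y = 19
step 4: x = 1, y = 22
step 5: x = 8, y = 22
step 6: x = 6, y = 24
step 7: x = 2, y = 27
step 8: x = 10, y = 24
step 9: x = 14, y = 18
step 10: x = 11, y = 11
This matches the log at every step.

no error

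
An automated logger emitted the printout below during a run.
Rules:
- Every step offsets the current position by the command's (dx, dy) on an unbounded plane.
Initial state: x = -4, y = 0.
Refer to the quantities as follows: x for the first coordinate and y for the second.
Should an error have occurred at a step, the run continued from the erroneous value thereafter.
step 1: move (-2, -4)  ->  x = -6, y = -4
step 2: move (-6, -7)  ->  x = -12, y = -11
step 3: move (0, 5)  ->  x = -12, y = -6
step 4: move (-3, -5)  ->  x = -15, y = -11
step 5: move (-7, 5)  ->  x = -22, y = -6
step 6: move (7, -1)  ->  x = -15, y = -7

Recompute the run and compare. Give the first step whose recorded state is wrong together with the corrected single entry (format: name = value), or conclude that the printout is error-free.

step 1: x = -4 + (-2) = -6, y = 0 + (-4) = -4 -> in agreement
step 2: x = -6 + (-6) = -12, y = -4 + (-7) = -11 -> matches
step 3: x = -12 + (0) = -12, y = -11 + (5) = -6 -> in agreement
step 4: x = -12 + (-3) = -15, y = -6 + (-5) = -11 -> same as recorded
step 5: x = -15 + (-7) = -22, y = -11 + (5) = -6 -> verified
step 6: x = -22 + (7) = -15, y = -6 + (-1) = -7 -> verified
All entries verified; no error found.

no error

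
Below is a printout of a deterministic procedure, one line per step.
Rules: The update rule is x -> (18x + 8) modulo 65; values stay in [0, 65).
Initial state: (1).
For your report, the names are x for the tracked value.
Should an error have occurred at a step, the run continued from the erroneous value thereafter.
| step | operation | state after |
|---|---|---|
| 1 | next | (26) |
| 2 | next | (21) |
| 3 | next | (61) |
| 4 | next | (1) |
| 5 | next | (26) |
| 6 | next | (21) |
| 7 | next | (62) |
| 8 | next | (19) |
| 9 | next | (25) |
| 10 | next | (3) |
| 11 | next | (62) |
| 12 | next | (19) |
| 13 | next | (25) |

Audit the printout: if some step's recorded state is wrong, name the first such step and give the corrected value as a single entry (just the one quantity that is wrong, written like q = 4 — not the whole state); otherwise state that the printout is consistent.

Recomputing the run from the initial state:
step 1: x = 26
step 2: x = 21
step 3: x = 61
step 4: x = 1
step 5: x = 26
step 6: x = 21
step 7: x = 61
step 8: x = 1
step 9: x = 26
step 10: x = 21
step 11: x = 61
step 12: x = 1
step 13: x = 26
The first disagreement with the printout is at step 7, where the value should be x = 61.

step 7, x = 61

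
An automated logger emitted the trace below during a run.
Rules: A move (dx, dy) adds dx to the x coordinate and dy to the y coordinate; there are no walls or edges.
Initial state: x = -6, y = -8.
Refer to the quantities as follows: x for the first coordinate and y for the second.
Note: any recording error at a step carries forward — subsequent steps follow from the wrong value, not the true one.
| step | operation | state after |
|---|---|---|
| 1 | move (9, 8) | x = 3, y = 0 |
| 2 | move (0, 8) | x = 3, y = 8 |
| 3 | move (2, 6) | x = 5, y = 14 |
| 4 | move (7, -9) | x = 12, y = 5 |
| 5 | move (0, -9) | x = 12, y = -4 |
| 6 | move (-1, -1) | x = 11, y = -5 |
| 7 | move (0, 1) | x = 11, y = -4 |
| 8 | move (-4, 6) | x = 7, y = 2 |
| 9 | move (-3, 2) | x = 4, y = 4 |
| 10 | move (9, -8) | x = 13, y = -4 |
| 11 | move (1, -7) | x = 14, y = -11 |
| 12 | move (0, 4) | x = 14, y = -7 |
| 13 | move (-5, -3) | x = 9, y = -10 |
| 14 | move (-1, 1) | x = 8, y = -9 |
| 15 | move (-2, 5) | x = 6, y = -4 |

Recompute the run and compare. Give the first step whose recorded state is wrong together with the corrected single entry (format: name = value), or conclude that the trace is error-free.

no error

Recomputing the run from the initial state:
step 1: x = 3, y = 0
step 2: x = 3, y = 8
step 3: x = 5, y = 14
step 4: x = 12, y = 5
step 5: x = 12, y = -4
step 6: x = 11, y = -5
step 7: x = 11, y = -4
step 8: x = 7, y = 2
step 9: x = 4, y = 4
step 10: x = 13, y = -4
step 11: x = 14, y = -11
step 12: x = 14, y = -7
step 13: x = 9, y = -10
step 14: x = 8, y = -9
step 15: x = 6, y = -4
This matches the trace at every step.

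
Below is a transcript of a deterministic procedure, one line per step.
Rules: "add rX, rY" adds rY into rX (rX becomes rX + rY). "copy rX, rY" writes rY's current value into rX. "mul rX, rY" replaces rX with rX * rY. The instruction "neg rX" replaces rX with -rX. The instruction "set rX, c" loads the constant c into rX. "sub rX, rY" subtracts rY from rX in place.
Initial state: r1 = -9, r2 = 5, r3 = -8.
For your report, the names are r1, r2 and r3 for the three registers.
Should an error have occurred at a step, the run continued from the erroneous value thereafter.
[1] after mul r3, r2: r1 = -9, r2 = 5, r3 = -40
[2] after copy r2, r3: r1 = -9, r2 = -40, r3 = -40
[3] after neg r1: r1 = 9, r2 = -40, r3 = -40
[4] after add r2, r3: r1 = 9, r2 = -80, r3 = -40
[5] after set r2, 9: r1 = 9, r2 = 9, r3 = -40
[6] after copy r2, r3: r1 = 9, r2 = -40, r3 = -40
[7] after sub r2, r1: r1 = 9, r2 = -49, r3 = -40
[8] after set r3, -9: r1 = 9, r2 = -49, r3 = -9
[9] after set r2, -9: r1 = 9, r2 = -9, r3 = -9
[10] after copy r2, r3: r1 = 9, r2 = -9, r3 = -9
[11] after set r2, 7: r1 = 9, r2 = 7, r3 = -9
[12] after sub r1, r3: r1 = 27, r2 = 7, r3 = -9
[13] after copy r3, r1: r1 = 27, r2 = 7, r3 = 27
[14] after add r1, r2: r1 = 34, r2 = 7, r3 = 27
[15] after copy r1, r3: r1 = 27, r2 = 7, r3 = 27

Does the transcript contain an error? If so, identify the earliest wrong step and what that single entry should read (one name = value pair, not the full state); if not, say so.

step 12, r1 = 18

1. r3 = -8 * 5 = -40 (exactly as logged)
2. r2 = -40 (confirmed correct)
3. r1 = -(-9) = 9 (exactly as logged)
4. r2 = -40 + -40 = -80 (matches)
5. r2 = 9 (verified)
6. r2 = -40 (consistent with the transcript)
7. r2 = -40 - 9 = -49 (matches)
8. r3 = -9 (consistent with the transcript)
9. r2 = -9 (no discrepancy)
10. r2 = -9 (verified)
11. r2 = 7 (verified)
12. r1 = 9 - -9 = 18 (this is not what the transcript shows)
Conclusion: step 12 carries the first error; the entry should be r1 = 18.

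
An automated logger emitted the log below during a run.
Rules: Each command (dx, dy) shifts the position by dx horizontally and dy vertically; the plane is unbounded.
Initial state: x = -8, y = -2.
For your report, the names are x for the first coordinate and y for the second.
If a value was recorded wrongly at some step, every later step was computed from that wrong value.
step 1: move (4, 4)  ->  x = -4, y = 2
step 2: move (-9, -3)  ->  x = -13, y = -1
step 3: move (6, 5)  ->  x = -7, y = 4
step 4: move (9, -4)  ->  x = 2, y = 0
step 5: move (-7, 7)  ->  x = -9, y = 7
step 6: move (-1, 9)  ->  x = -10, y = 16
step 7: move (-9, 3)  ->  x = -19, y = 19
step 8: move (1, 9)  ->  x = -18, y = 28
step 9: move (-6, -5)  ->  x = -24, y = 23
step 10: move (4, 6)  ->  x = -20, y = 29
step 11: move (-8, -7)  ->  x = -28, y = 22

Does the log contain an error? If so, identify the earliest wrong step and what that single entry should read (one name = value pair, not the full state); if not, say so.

step 5, x = -5

Recomputing the run from the initial state:
step 1: x = -4, y = 2
step 2: x = -13, y = -1
step 3: x = -7, y = 4
step 4: x = 2, y = 0
step 5: x = -5, y = 7
step 6: x = -6, y = 16
step 7: x = -15, y = 19
step 8: x = -14, y = 28
step 9: x = -20, y = 23
step 10: x = -16, y = 29
step 11: x = -24, y = 22
The first disagreement with the log is at step 5, where the value should be x = -5.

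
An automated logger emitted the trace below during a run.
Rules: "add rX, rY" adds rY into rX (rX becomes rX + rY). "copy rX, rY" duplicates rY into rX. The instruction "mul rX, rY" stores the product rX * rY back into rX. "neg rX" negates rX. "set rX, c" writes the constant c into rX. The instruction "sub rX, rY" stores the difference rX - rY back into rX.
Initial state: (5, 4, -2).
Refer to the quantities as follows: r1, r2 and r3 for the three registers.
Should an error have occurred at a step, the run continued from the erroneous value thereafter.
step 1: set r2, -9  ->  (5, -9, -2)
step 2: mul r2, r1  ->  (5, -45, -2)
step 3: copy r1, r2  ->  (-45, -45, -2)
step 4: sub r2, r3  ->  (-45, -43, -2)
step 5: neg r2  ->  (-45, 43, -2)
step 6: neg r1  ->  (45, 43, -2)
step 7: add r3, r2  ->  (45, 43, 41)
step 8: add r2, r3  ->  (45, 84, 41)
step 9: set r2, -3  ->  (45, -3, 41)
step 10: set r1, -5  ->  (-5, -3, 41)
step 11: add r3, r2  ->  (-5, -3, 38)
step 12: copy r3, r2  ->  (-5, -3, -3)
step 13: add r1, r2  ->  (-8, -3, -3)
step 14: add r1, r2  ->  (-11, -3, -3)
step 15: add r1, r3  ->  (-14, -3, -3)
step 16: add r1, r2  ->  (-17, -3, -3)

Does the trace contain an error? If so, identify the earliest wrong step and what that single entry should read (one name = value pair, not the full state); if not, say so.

step 1: r2 = -9 -> consistent with the trace
step 2: r2 = -9 * 5 = -45 -> matches
step 3: r1 = -45 -> same as recorded
step 4: r2 = -45 - -2 = -43 -> matches
step 5: r2 = -(-43) = 43 -> no discrepancy
step 6: r1 = -(-45) = 45 -> same as recorded
step 7: r3 = -2 + 43 = 41 -> agrees with the trace
step 8: r2 = 43 + 41 = 84 -> exactly as logged
step 9: r2 = -3 -> in agreement
step 10: r1 = -5 -> in agreement
step 11: r3 = 41 + -3 = 38 -> confirmed correct
step 12: r3 = -3 -> same as recorded
step 13: r1 = -5 + -3 = -8 -> matches
step 14: r1 = -8 + -3 = -11 -> agrees with the trace
step 15: r1 = -11 + -3 = -14 -> matches
step 16: r1 = -14 + -3 = -17 -> in agreement
Every step is consistent.

no error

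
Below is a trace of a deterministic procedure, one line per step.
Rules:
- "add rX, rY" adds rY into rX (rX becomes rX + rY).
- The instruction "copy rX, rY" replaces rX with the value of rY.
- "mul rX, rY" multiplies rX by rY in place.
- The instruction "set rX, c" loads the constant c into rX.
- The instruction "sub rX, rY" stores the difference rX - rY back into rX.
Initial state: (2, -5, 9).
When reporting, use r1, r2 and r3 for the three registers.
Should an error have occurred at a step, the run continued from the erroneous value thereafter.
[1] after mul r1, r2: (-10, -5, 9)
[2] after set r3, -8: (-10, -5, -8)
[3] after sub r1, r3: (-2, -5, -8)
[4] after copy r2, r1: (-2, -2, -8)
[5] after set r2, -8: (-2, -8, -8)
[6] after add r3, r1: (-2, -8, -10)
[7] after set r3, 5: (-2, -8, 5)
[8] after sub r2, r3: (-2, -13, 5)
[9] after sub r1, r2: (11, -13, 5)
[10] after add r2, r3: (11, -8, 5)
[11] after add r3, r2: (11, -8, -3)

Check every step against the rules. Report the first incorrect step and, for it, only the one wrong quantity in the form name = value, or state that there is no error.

Recomputing the run from the initial state:
step 1: r1 = -10, r2 = -5, r3 = 9
step 2: r1 = -10, r2 = -5, r3 = -8
step 3: r1 = -2, r2 = -5, r3 = -8
step 4: r1 = -2, r2 = -2, r3 = -8
step 5: r1 = -2, r2 = -8, r3 = -8
step 6: r1 = -2, r2 = -8, r3 = -10
step 7: r1 = -2, r2 = -8, r3 = 5
step 8: r1 = -2, r2 = -13, r3 = 5
step 9: r1 = 11, r2 = -13, r3 = 5
step 10: r1 = 11, r2 = -8, r3 = 5
step 11: r1 = 11, r2 = -8, r3 = -3
This matches the trace at every step.

no error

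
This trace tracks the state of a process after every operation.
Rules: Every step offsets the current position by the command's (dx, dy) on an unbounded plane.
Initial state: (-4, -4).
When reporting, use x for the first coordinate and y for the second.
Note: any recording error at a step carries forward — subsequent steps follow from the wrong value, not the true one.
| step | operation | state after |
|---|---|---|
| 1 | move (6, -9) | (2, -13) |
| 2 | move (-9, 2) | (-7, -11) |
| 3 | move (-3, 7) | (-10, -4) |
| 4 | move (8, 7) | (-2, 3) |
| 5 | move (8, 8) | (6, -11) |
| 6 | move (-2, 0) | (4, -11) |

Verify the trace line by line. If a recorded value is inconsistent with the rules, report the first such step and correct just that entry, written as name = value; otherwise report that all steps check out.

1. x = -4 + (6) = 2, y = -4 + (-9) = -13 (verified)
2. x = 2 + (-9) = -7, y = -13 + (2) = -11 (in agreement)
3. x = -7 + (-3) = -10, y = -11 + (7) = -4 (in agreement)
4. x = -10 + (8) = -2, y = -4 + (7) = 3 (in agreement)
5. x = -2 + (8) = 6, y = 3 + (8) = 11 (the recorded entry deviates here)
Step 5 is the first one off; corrected, y = 11.

step 5, y = 11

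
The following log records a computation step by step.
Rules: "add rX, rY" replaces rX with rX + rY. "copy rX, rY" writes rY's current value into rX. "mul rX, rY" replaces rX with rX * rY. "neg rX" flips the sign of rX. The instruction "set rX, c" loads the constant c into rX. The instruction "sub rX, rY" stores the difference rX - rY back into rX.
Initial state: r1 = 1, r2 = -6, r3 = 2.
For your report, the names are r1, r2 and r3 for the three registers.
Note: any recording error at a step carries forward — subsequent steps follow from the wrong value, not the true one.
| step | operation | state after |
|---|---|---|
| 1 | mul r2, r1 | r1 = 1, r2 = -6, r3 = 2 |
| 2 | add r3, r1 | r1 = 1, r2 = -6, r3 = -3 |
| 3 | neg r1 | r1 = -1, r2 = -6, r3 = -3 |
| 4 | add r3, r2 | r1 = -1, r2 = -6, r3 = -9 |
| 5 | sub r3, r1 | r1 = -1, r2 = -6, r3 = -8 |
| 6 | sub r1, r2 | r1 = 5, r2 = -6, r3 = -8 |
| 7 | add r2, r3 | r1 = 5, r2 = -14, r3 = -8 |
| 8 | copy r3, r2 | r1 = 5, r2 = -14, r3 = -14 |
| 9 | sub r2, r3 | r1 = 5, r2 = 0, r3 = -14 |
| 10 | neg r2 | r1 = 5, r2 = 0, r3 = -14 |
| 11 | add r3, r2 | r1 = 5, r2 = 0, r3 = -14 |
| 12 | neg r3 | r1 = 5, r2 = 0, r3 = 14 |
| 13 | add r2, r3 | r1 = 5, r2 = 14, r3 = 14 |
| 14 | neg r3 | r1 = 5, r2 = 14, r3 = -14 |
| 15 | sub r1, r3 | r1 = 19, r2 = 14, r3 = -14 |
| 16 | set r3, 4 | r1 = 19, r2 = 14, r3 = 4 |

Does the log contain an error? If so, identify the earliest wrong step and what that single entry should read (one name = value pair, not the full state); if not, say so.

step 2, r3 = 3

Recomputing the run from the initial state:
step 1: r1 = 1, r2 = -6, r3 = 2
step 2: r1 = 1, r2 = -6, r3 = 3
step 3: r1 = -1, r2 = -6, r3 = 3
step 4: r1 = -1, r2 = -6, r3 = -3
step 5: r1 = -1, r2 = -6, r3 = -2
step 6: r1 = 5, r2 = -6, r3 = -2
step 7: r1 = 5, r2 = -8, r3 = -2
step 8: r1 = 5, r2 = -8, r3 = -8
step 9: r1 = 5, r2 = 0, r3 = -8
step 10: r1 = 5, r2 = 0, r3 = -8
step 11: r1 = 5, r2 = 0, r3 = -8
step 12: r1 = 5, r2 = 0, r3 = 8
step 13: r1 = 5, r2 = 8, r3 = 8
step 14: r1 = 5, r2 = 8, r3 = -8
step 15: r1 = 13, r2 = 8, r3 = -8
step 16: r1 = 13, r2 = 8, r3 = 4
The first disagreement with the log is at step 2, where the value should be r3 = 3.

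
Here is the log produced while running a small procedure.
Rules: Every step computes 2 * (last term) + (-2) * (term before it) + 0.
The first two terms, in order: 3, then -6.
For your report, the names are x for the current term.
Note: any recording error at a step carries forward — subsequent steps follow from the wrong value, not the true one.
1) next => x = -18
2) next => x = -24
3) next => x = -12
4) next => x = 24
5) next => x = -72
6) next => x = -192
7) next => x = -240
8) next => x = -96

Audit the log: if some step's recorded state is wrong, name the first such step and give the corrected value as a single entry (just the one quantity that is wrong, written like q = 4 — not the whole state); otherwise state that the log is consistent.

1. x = 2*(-6) + (-2)*(3) + (0) = -18 (agrees with the log)
2. x = 2*(-18) + (-2)*(-6) + (0) = -24 (consistent with the log)
3. x = 2*(-24) + (-2)*(-18) + (0) = -12 (confirmed correct)
4. x = 2*(-12) + (-2)*(-24) + (0) = 24 (exactly as logged)
5. x = 2*(24) + (-2)*(-12) + (0) = 72 (the log has a different value)
That makes step 5 the first incorrect line — x = 72 is what it should show.

step 5, x = 72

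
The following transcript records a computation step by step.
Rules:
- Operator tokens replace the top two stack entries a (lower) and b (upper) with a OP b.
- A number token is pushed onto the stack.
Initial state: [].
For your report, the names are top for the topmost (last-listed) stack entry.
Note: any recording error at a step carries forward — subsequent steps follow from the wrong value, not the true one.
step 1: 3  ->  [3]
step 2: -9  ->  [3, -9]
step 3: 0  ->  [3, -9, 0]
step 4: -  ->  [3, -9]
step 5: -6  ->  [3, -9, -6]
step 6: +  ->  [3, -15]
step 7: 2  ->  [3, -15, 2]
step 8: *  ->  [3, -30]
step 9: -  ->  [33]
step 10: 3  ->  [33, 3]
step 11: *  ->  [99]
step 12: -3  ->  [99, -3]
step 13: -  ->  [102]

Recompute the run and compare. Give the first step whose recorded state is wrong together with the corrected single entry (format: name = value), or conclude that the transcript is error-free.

Step 1: push 3: top = 3 — no discrepancy.
Step 2: push -9: top = -9 — verified.
Step 3: push 0: top = 0 — no discrepancy.
Step 4: -9 - 0 = -9 — checks out.
Step 5: push -6: top = -6 — matches.
Step 6: -9 + -6 = -15 — checks out.
Step 7: push 2: top = 2 — verified.
Step 8: -15 * 2 = -30 — no discrepancy.
Step 9: 3 - -30 = 33 — agrees with the transcript.
Step 10: push 3: top = 3 — no discrepancy.
Step 11: 33 * 3 = 99 — exactly as logged.
Step 12: push -3: top = -3 — in agreement.
Step 13: 99 - -3 = 102 — confirmed correct.
All steps check out; nothing to correct.

no error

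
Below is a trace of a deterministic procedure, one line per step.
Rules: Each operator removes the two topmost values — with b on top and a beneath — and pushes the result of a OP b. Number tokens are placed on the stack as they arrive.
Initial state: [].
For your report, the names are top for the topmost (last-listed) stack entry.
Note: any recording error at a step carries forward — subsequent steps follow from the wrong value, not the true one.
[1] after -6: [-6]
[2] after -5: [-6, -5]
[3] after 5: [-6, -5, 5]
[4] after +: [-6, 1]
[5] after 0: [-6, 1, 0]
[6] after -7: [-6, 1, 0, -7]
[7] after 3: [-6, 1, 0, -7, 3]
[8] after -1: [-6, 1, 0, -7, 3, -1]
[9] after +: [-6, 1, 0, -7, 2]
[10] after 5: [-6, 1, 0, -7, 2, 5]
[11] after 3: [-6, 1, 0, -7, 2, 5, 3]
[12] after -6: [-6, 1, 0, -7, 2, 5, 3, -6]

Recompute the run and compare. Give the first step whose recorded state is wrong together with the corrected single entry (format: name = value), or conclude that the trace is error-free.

1. push -6: top = -6 (checks out)
2. push -5: top = -5 (checks out)
3. push 5: top = 5 (agrees with the trace)
4. -5 + 5 = 0 (this is not what the trace shows)
The earliest wrong entry is at step 4: it should read top = 0.

step 4, top = 0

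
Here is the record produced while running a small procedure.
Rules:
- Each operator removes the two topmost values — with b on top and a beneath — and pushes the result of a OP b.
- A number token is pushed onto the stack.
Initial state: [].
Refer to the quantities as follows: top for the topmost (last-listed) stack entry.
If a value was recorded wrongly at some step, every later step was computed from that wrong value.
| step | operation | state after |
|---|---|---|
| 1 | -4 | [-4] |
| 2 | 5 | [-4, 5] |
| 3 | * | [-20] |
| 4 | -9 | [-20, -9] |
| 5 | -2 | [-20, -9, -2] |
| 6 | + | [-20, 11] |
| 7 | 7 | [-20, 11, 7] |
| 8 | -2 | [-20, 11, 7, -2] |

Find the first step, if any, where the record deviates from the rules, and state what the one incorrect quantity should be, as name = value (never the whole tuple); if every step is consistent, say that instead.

Step 1: push -4: top = -4 — checks out.
Step 2: push 5: top = 5 — verified.
Step 3: -4 * 5 = -20 — exactly as logged.
Step 4: push -9: top = -9 — verified.
Step 5: push -2: top = -2 — checks out.
Step 6: -9 + -2 = -11 — this is not what the record shows.
So the first discrepancy is step 6, where the right value is top = -11.

step 6, top = -11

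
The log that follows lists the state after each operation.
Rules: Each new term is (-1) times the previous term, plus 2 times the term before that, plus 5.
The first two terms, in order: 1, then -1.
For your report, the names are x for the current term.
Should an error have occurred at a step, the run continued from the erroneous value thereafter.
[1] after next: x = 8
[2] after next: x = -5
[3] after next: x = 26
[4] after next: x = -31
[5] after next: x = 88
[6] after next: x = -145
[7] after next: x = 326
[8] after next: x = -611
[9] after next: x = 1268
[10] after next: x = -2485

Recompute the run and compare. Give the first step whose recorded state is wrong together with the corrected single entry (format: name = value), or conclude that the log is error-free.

Step 1: x = -1*(-1) + (2)*(1) + (5) = 8 — exactly as logged.
Step 2: x = -1*(8) + (2)*(-1) + (5) = -5 — checks out.
Step 3: x = -1*(-5) + (2)*(8) + (5) = 26 — agrees with the log.
Step 4: x = -1*(26) + (2)*(-5) + (5) = -31 — consistent with the log.
Step 5: x = -1*(-31) + (2)*(26) + (5) = 88 — same as recorded.
Step 6: x = -1*(88) + (2)*(-31) + (5) = -145 — in agreement.
Step 7: x = -1*(-145) + (2)*(88) + (5) = 326 — no discrepancy.
Step 8: x = -1*(326) + (2)*(-145) + (5) = -611 — agrees with the log.
Step 9: x = -1*(-611) + (2)*(326) + (5) = 1268 — exactly as logged.
Step 10: x = -1*(1268) + (2)*(-611) + (5) = -2485 — in agreement.
All entries verified; no error found.

no error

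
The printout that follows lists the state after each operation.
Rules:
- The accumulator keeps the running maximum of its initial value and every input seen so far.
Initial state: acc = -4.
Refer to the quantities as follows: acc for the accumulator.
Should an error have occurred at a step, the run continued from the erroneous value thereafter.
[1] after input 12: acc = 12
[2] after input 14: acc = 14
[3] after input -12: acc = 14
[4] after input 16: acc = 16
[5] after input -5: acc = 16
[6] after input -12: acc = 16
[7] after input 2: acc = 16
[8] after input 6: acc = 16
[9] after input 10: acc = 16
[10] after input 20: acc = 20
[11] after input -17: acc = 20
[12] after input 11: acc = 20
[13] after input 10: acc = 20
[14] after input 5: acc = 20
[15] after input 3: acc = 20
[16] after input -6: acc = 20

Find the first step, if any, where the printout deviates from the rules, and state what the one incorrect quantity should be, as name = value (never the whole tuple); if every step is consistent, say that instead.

step 1: acc = max(-4, 12) = 12 -> confirmed correct
step 2: acc = max(12, 14) = 14 -> matches
step 3: acc = max(14, -12) = 14 -> verified
step 4: acc = max(14, 16) = 16 -> agrees with the printout
step 5: acc = max(16, -5) = 16 -> confirmed correct
step 6: acc = max(16, -12) = 16 -> verified
step 7: acc = max(16, 2) = 16 -> exactly as logged
step 8: acc = max(16, 6) = 16 -> confirmed correct
step 9: acc = max(16, 10) = 16 -> checks out
step 10: acc = max(16, 20) = 20 -> confirmed correct
step 11: acc = max(20, -17) = 20 -> matches
step 12: acc = max(20, 11) = 20 -> confirmed correct
step 13: acc = max(20, 10) = 20 -> consistent with the printout
step 14: acc = max(20, 5) = 20 -> consistent with the printout
step 15: acc = max(20, 3) = 20 -> consistent with the printout
step 16: acc = max(20, -6) = 20 -> checks out
The whole run recomputes cleanly — no discrepancies.

no error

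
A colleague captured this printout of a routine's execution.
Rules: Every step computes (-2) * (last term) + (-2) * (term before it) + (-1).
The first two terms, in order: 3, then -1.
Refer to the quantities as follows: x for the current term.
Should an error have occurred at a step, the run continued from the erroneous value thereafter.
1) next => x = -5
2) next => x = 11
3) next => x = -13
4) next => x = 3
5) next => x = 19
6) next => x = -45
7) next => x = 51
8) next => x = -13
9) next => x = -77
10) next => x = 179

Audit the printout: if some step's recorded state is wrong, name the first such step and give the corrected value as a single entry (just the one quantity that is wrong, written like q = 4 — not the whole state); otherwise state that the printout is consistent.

Step 1: x = -2*(-1) + (-2)*(3) + (-1) = -5 — matches.
Step 2: x = -2*(-5) + (-2)*(-1) + (-1) = 11 — checks out.
Step 3: x = -2*(11) + (-2)*(-5) + (-1) = -13 — same as recorded.
Step 4: x = -2*(-13) + (-2)*(11) + (-1) = 3 — no discrepancy.
Step 5: x = -2*(3) + (-2)*(-13) + (-1) = 19 — checks out.
Step 6: x = -2*(19) + (-2)*(3) + (-1) = -45 — verified.
Step 7: x = -2*(-45) + (-2)*(19) + (-1) = 51 — consistent with the printout.
Step 8: x = -2*(51) + (-2)*(-45) + (-1) = -13 — confirmed correct.
Step 9: x = -2*(-13) + (-2)*(51) + (-1) = -77 — same as recorded.
Step 10: x = -2*(-77) + (-2)*(-13) + (-1) = 179 — agrees with the printout.
No step deviates from the rules.

no error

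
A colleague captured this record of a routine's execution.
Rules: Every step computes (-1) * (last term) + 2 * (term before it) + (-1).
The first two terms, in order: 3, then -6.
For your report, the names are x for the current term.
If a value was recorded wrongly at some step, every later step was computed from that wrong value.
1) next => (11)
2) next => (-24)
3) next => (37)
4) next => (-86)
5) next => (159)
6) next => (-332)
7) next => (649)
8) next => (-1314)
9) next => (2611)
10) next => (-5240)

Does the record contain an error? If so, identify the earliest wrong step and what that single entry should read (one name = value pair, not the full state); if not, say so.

Recomputing the run from the initial state:
step 1: x = 11
step 2: x = -24
step 3: x = 45
step 4: x = -94
step 5: x = 183
step 6: x = -372
step 7: x = 737
step 8: x = -1482
step 9: x = 2955
step 10: x = -5920
The first disagreement with the record is at step 3, where the value should be x = 45.

step 3, x = 45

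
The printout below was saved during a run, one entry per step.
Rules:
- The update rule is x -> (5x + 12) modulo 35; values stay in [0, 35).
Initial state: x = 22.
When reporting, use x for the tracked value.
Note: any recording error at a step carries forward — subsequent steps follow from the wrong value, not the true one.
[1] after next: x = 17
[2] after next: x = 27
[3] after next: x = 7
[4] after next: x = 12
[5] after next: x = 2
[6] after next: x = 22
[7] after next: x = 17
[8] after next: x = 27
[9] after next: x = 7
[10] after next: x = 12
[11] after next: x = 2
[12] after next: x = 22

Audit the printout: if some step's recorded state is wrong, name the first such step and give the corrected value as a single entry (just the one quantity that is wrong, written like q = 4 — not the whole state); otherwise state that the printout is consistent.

Recomputing the run from the initial state:
step 1: x = 17
step 2: x = 27
step 3: x = 7
step 4: x = 12
step 5: x = 2
step 6: x = 22
step 7: x = 17
step 8: x = 27
step 9: x = 7
step 10: x = 12
step 11: x = 2
step 12: x = 22
This matches the printout at every step.

no error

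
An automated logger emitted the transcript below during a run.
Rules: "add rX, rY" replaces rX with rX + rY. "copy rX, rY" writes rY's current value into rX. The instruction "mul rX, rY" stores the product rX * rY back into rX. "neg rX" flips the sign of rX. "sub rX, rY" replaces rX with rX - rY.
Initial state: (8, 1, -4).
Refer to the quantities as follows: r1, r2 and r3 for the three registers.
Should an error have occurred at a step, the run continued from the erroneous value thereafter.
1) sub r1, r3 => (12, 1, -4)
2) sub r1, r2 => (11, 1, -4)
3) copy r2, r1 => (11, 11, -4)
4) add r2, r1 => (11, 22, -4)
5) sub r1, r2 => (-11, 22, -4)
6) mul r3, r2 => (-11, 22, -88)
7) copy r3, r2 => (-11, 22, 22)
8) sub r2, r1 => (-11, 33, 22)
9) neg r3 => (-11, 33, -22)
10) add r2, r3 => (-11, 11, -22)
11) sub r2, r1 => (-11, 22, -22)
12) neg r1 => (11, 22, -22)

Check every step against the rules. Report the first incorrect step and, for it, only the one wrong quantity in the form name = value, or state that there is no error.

no error

Recomputing the run from the initial state:
step 1: r1 = 12, r2 = 1, r3 = -4
step 2: r1 = 11, r2 = 1, r3 = -4
step 3: r1 = 11, r2 = 11, r3 = -4
step 4: r1 = 11, r2 = 22, r3 = -4
step 5: r1 = -11, r2 = 22, r3 = -4
step 6: r1 = -11, r2 = 22, r3 = -88
step 7: r1 = -11, r2 = 22, r3 = 22
step 8: r1 = -11, r2 = 33, r3 = 22
step 9: r1 = -11, r2 = 33, r3 = -22
step 10: r1 = -11, r2 = 11, r3 = -22
step 11: r1 = -11, r2 = 22, r3 = -22
step 12: r1 = 11, r2 = 22, r3 = -22
This matches the transcript at every step.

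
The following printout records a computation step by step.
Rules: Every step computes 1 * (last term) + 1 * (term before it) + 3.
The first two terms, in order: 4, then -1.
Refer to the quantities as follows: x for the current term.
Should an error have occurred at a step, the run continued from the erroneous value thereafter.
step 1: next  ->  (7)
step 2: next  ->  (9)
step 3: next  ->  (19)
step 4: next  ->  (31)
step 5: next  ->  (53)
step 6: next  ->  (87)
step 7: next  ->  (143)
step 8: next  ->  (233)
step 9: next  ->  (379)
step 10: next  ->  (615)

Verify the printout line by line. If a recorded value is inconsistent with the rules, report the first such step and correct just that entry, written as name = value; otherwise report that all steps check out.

step 1, x = 6

Recomputing the run from the initial state:
step 1: x = 6
step 2: x = 8
step 3: x = 17
step 4: x = 28
step 5: x = 48
step 6: x = 79
step 7: x = 130
step 8: x = 212
step 9: x = 345
step 10: x = 560
The first disagreement with the printout is at step 1, where the value should be x = 6.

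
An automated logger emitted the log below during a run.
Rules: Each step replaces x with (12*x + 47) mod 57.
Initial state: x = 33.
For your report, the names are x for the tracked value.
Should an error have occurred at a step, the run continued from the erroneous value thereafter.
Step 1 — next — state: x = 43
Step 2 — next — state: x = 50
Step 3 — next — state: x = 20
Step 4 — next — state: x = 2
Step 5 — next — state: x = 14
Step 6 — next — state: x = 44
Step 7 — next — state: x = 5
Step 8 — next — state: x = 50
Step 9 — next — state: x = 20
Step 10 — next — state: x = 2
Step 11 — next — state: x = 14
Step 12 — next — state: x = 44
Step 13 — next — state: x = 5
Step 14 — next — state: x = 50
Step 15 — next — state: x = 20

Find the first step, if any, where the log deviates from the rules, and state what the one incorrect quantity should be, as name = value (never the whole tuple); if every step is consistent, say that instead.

Step 1: x = (12*33 + 47) mod 57 = 44 — this is not what the log shows.
Step 1 is the first one off; corrected, x = 44.

step 1, x = 44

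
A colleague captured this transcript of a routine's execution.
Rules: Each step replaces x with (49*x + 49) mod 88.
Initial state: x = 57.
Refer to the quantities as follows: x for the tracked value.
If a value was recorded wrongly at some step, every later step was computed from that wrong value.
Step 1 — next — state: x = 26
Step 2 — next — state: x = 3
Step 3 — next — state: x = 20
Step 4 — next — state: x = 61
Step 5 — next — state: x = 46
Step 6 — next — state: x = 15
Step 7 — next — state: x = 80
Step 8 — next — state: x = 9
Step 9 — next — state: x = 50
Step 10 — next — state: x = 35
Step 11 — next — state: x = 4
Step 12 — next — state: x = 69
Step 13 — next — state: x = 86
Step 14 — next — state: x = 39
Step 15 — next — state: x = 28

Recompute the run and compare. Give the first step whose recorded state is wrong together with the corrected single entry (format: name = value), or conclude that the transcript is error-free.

step 15, x = 24

step 1: x = (49*57 + 49) mod 88 = 26 -> same as recorded
step 2: x = (49*26 + 49) mod 88 = 3 -> checks out
step 3: x = (49*3 + 49) mod 88 = 20 -> verified
step 4: x = (49*20 + 49) mod 88 = 61 -> verified
step 5: x = (49*61 + 49) mod 88 = 46 -> no discrepancy
step 6: x = (49*46 + 49) mod 88 = 15 -> same as recorded
step 7: x = (49*15 + 49) mod 88 = 80 -> consistent with the transcript
step 8: x = (49*80 + 49) mod 88 = 9 -> exactly as logged
step 9: x = (49*9 + 49) mod 88 = 50 -> matches
step 10: x = (49*50 + 49) mod 88 = 35 -> same as recorded
step 11: x = (49*35 + 49) mod 88 = 4 -> same as recorded
step 12: x = (49*4 + 49) mod 88 = 69 -> same as recorded
step 13: x = (49*69 + 49) mod 88 = 86 -> checks out
step 14: x = (49*86 + 49) mod 88 = 39 -> agrees with the transcript
step 15: x = (49*39 + 49) mod 88 = 24 -> first mismatch against the transcript
First incorrect step: 15; the correct value is x = 24.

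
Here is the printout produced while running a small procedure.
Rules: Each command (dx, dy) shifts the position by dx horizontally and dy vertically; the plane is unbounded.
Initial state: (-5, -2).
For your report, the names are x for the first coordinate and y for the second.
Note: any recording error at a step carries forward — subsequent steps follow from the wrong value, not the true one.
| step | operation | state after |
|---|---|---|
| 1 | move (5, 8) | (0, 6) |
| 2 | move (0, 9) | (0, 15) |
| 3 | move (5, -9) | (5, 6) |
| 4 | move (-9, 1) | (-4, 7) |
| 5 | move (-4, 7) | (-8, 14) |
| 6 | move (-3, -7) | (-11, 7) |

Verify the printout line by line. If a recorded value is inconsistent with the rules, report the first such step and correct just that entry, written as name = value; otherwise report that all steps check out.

1. x = -5 + (5) = 0, y = -2 + (8) = 6 (no discrepancy)
2. x = 0 + (0) = 0, y = 6 + (9) = 15 (verified)
3. x = 0 + (5) = 5, y = 15 + (-9) = 6 (matches)
4. x = 5 + (-9) = -4, y = 6 + (1) = 7 (no discrepancy)
5. x = -4 + (-4) = -8, y = 7 + (7) = 14 (same as recorded)
6. x = -8 + (-3) = -11, y = 14 + (-7) = 7 (checks out)
Nothing is out of place; the run is error-free.

no error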